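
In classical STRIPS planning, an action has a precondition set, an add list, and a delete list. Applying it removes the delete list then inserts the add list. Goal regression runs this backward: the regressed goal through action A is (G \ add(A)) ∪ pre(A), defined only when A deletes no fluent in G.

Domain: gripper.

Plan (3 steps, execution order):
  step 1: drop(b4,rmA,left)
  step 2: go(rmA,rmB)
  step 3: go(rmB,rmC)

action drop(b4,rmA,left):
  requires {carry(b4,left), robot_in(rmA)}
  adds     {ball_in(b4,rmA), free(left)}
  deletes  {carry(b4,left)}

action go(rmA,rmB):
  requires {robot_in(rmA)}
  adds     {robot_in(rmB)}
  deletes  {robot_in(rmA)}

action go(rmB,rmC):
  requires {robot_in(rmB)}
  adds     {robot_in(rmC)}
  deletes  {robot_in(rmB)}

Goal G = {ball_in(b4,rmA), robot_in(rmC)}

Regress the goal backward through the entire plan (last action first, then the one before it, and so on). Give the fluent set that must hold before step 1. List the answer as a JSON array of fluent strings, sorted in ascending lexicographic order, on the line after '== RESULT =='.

Work backward from the goal:
  through step 3 (go(rmB,rmC)): drop {robot_in(rmC)}, keep {ball_in(b4,rmA)}, require {robot_in(rmB)}
    → {ball_in(b4,rmA), robot_in(rmB)}
  through step 2 (go(rmA,rmB)): drop {robot_in(rmB)}, keep {ball_in(b4,rmA)}, require {robot_in(rmA)}
    → {ball_in(b4,rmA), robot_in(rmA)}
  through step 1 (drop(b4,rmA,left)): drop {ball_in(b4,rmA)}, keep {robot_in(rmA)}, require {carry(b4,left), robot_in(rmA)}
    → {carry(b4,left), robot_in(rmA)}

== RESULT ==
["carry(b4,left)", "robot_in(rmA)"]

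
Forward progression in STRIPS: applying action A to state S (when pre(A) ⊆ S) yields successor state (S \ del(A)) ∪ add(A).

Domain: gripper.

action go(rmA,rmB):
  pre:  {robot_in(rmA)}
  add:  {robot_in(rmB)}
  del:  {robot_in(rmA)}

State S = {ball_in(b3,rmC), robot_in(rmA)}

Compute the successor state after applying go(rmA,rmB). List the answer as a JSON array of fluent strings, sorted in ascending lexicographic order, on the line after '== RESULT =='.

Progress:
  pre ⊆ S: {robot_in(rmA)} ⊆ S  — applicable
  S \ del = {ball_in(b3,rmC)}
  ∪ add   = {ball_in(b3,rmC), robot_in(rmB)}

== RESULT ==
["ball_in(b3,rmC)", "robot_in(rmB)"]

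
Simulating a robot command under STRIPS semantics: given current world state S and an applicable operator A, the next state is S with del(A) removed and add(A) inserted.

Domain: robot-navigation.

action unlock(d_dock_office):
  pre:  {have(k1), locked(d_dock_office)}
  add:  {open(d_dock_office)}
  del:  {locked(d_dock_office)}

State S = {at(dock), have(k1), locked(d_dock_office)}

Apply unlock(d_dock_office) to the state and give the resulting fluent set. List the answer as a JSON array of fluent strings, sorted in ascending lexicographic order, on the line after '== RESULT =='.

Progress:
  pre ⊆ S: {have(k1), locked(d_dock_office)} ⊆ S  — applicable
  S \ del = {at(dock), have(k1)}
  ∪ add   = {at(dock), have(k1), open(d_dock_office)}

== RESULT ==
["at(dock)", "have(k1)", "open(d_dock_office)"]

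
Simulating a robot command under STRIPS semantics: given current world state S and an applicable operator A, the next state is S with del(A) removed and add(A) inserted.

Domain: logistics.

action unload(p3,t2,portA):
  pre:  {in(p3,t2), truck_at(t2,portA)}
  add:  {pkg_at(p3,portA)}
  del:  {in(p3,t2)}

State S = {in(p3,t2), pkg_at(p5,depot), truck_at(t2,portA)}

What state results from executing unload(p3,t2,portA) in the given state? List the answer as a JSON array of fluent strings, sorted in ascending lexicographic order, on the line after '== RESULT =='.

Progress:
  pre ⊆ S: {in(p3,t2), truck_at(t2,portA)} ⊆ S  — applicable
  S \ del = {pkg_at(p5,depot), truck_at(t2,portA)}
  ∪ add   = {pkg_at(p3,portA), pkg_at(p5,depot), truck_at(t2,portA)}

== RESULT ==
["pkg_at(p3,portA)", "pkg_at(p5,depot)", "truck_at(t2,portA)"]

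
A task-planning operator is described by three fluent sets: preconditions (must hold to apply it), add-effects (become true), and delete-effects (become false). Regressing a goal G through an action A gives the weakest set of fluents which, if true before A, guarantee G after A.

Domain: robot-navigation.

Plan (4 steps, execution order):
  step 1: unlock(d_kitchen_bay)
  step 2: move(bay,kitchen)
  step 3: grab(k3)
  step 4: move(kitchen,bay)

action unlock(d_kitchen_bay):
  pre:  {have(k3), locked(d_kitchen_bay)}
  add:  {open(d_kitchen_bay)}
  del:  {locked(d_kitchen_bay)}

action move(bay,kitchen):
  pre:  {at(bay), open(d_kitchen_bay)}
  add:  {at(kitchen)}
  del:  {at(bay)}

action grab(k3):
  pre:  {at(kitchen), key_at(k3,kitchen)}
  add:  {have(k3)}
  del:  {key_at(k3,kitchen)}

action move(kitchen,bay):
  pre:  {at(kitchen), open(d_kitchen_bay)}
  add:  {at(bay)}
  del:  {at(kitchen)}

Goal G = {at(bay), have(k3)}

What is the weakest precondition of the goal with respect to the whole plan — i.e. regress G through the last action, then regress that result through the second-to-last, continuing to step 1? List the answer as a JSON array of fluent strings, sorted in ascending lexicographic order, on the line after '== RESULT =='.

Regress step by step:
  through step 4 (move(kitchen,bay)): drop {at(bay)}, keep {have(k3)}, require {at(kitchen), open(d_kitchen_bay)}
    → {at(kitchen), have(k3), open(d_kitchen_bay)}
  through step 3 (grab(k3)): drop {have(k3)}, keep {at(kitchen), open(d_kitchen_bay)}, require {at(kitchen), key_at(k3,kitchen)}
    → {at(kitchen), key_at(k3,kitchen), open(d_kitchen_bay)}
  through step 2 (move(bay,kitchen)): drop {at(kitchen)}, keep {key_at(k3,kitchen), open(d_kitchen_bay)}, require {at(bay), open(d_kitchen_bay)}
    → {at(bay), key_at(k3,kitchen), open(d_kitchen_bay)}
  through step 1 (unlock(d_kitchen_bay)): drop {open(d_kitchen_bay)}, keep {at(bay), key_at(k3,kitchen)}, require {have(k3), locked(d_kitchen_bay)}
    → {at(bay), have(k3), key_at(k3,kitchen), locked(d_kitchen_bay)}

== RESULT ==
["at(bay)", "have(k3)", "key_at(k3,kitchen)", "locked(d_kitchen_bay)"]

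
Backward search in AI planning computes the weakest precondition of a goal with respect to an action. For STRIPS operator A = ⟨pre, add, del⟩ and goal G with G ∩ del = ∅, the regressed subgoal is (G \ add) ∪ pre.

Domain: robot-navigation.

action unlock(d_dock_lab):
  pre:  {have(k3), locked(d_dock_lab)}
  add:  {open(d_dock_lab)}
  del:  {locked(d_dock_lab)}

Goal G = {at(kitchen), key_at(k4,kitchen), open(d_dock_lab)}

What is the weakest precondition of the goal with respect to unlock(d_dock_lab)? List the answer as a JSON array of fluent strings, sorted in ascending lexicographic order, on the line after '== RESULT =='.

Compute (G \ add) ∪ pre:
  G ∩ del = {}  (empty — regression defined)
  G \ add = {at(kitchen), key_at(k4,kitchen), open(d_dock_lab)} \ {open(d_dock_lab)} = {at(kitchen), key_at(k4,kitchen)}
  ∪ pre   = {at(kitchen), key_at(k4,kitchen)} ∪ {have(k3), locked(d_dock_lab)}
          = {at(kitchen), have(k3), key_at(k4,kitchen), locked(d_dock_lab)}

== RESULT ==
["at(kitchen)", "have(k3)", "key_at(k4,kitchen)", "locked(d_dock_lab)"]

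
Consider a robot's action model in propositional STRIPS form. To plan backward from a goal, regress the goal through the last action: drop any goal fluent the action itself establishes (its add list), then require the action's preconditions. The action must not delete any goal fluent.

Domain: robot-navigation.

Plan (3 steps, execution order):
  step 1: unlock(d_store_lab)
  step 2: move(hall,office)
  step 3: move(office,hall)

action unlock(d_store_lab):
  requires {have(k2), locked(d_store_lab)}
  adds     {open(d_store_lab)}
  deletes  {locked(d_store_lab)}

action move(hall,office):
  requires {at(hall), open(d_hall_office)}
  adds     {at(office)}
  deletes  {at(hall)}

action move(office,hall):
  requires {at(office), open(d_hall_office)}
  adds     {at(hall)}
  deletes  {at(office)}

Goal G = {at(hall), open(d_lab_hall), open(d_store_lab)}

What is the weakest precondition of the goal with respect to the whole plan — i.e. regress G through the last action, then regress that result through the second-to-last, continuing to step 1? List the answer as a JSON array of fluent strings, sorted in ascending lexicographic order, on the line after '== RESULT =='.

Work backward from the goal:
  through step 3 (move(office,hall)): drop {at(hall)}, keep {open(d_lab_hall), open(d_store_lab)}, require {at(office), open(d_hall_office)}
    → {at(office), open(d_hall_office), open(d_lab_hall), open(d_store_lab)}
  through step 2 (move(hall,office)): drop {at(office)}, keep {open(d_hall_office), open(d_lab_hall), open(d_store_lab)}, require {at(hall), open(d_hall_office)}
    → {at(hall), open(d_hall_office), open(d_lab_hall), open(d_store_lab)}
  through step 1 (unlock(d_store_lab)): drop {open(d_store_lab)}, keep {at(hall), open(d_hall_office), open(d_lab_hall)}, require {have(k2), locked(d_store_lab)}
    → {at(hall), have(k2), locked(d_store_lab), open(d_hall_office), open(d_lab_hall)}

== RESULT ==
["at(hall)", "have(k2)", "locked(d_store_lab)", "open(d_hall_office)", "open(d_lab_hall)"]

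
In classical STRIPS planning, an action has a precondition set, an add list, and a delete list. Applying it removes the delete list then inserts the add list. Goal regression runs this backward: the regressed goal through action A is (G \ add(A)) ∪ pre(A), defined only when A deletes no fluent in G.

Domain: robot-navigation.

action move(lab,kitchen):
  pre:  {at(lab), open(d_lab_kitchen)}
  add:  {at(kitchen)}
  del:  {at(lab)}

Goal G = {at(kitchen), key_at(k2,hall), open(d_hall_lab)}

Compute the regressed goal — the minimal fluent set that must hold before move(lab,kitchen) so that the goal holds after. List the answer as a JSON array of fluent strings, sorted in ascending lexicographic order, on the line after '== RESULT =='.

Regress:
  G ∩ del = {}  (empty — regression defined)
  G \ add = {at(kitchen), key_at(k2,hall), open(d_hall_lab)} \ {at(kitchen)} = {key_at(k2,hall), open(d_hall_lab)}
  ∪ pre   = {key_at(k2,hall), open(d_hall_lab)} ∪ {at(lab), open(d_lab_kitchen)}
          = {at(lab), key_at(k2,hall), open(d_hall_lab), open(d_lab_kitchen)}

== RESULT ==
["at(lab)", "key_at(k2,hall)", "open(d_hall_lab)", "open(d_lab_kitchen)"]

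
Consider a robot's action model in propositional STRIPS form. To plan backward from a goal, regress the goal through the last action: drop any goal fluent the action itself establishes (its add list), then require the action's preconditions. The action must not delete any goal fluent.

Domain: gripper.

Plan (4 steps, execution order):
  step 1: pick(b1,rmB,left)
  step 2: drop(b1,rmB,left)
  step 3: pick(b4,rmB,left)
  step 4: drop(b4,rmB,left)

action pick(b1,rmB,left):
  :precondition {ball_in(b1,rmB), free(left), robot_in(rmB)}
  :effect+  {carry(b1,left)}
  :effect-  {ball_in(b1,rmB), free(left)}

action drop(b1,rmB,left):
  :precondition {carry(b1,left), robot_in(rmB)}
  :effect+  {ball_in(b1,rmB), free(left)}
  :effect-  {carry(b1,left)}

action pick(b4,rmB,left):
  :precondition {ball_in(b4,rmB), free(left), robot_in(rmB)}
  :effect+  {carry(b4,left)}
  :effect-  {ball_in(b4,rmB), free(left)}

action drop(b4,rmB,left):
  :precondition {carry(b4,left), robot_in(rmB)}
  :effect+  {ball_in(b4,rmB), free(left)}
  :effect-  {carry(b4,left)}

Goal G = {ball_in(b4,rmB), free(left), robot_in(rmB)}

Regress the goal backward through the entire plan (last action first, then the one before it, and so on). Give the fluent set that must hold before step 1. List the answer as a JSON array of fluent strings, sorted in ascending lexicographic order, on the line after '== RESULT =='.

Work backward from the goal:
  through step 4 (drop(b4,rmB,left)): drop {ball_in(b4,rmB), free(left)}, keep {robot_in(rmB)}, require {carry(b4,left), robot_in(rmB)}
    → {carry(b4,left), robot_in(rmB)}
  through step 3 (pick(b4,rmB,left)): drop {carry(b4,left)}, keep {robot_in(rmB)}, require {ball_in(b4,rmB), free(left), robot_in(rmB)}
    → {ball_in(b4,rmB), free(left), robot_in(rmB)}
  through step 2 (drop(b1,rmB,left)): drop {free(left)}, keep {ball_in(b4,rmB), robot_in(rmB)}, require {carry(b1,left), robot_in(rmB)}
    → {ball_in(b4,rmB), carry(b1,left), robot_in(rmB)}
  through step 1 (pick(b1,rmB,left)): drop {carry(b1,left)}, keep {ball_in(b4,rmB), robot_in(rmB)}, require {ball_in(b1,rmB), free(left), robot_in(rmB)}
    → {ball_in(b1,rmB), ball_in(b4,rmB), free(left), robot_in(rmB)}

== RESULT ==
["ball_in(b1,rmB)", "ball_in(b4,rmB)", "free(left)", "robot_in(rmB)"]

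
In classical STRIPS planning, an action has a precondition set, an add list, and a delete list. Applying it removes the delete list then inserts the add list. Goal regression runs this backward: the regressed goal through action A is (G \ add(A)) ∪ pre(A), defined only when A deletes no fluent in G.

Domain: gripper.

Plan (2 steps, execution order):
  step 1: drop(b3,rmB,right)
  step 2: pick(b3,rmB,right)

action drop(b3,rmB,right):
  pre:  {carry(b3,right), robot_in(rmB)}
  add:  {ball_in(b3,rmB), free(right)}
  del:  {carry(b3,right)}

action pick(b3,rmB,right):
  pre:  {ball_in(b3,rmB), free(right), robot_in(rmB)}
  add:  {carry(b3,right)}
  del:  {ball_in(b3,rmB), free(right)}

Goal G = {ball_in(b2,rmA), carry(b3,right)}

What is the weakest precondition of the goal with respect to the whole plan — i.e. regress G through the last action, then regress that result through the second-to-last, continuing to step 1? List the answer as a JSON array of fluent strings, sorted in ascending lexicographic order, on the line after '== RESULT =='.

Regress step by step:
  through step 2 (pick(b3,rmB,right)): drop {carry(b3,right)}, keep {ball_in(b2,rmA)}, require {ball_in(b3,rmB), free(right), robot_in(rmB)}
    → {ball_in(b2,rmA), ball_in(b3,rmB), free(right), robot_in(rmB)}
  through step 1 (drop(b3,rmB,right)): drop {ball_in(b3,rmB), free(right)}, keep {ball_in(b2,rmA), robot_in(rmB)}, require {carry(b3,right), robot_in(rmB)}
    → {ball_in(b2,rmA), carry(b3,right), robot_in(rmB)}

== RESULT ==
["ball_in(b2,rmA)", "carry(b3,right)", "robot_in(rmB)"]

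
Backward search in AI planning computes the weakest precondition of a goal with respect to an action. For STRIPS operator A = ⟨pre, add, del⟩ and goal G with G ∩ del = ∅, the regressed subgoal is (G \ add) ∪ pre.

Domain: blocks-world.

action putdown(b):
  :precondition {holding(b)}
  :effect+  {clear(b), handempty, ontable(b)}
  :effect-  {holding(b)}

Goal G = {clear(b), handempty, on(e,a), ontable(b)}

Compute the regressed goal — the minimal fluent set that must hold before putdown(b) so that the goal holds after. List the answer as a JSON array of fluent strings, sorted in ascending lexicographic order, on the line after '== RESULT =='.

Compute (G \ add) ∪ pre:
  G ∩ del = {}  (empty — regression defined)
  G \ add = {clear(b), handempty, on(e,a), ontable(b)} \ {clear(b), handempty, ontable(b)} = {on(e,a)}
  ∪ pre   = {on(e,a)} ∪ {holding(b)}
          = {holding(b), on(e,a)}

== RESULT ==
["holding(b)", "on(e,a)"]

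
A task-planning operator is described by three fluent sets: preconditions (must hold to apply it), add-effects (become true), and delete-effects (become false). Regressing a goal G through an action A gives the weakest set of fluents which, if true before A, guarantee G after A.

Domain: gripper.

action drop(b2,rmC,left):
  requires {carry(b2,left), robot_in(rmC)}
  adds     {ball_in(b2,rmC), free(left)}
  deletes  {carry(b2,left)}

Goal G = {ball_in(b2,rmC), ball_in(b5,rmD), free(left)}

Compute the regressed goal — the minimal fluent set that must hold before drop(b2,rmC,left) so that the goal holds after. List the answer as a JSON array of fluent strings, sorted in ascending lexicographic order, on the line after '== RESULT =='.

Compute (G \ add) ∪ pre:
  G ∩ del = {}  (empty — regression defined)
  G \ add = {ball_in(b2,rmC), ball_in(b5,rmD), free(left)} \ {ball_in(b2,rmC), free(left)} = {ball_in(b5,rmD)}
  ∪ pre   = {ball_in(b5,rmD)} ∪ {carry(b2,left), robot_in(rmC)}
          = {ball_in(b5,rmD), carry(b2,left), robot_in(rmC)}

== RESULT ==
["ball_in(b5,rmD)", "carry(b2,left)", "robot_in(rmC)"]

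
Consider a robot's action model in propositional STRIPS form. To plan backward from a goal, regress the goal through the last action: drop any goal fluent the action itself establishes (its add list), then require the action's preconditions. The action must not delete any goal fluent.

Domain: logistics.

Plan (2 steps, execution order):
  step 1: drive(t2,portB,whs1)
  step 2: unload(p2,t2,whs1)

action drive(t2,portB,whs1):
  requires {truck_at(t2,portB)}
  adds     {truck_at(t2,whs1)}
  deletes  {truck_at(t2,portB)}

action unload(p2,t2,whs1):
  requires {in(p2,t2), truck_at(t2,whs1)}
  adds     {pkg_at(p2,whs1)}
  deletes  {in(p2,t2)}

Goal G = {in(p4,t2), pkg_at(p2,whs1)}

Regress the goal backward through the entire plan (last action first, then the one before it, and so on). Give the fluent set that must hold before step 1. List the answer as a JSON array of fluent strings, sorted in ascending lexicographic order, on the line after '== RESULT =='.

Work backward from the goal:
  through step 2 (unload(p2,t2,whs1)): drop {pkg_at(p2,whs1)}, keep {in(p4,t2)}, require {in(p2,t2), truck_at(t2,whs1)}
    → {in(p2,t2), in(p4,t2), truck_at(t2,whs1)}
  through step 1 (drive(t2,portB,whs1)): drop {truck_at(t2,whs1)}, keep {in(p2,t2), in(p4,t2)}, require {truck_at(t2,portB)}
    → {in(p2,t2), in(p4,t2), truck_at(t2,portB)}

== RESULT ==
["in(p2,t2)", "in(p4,t2)", "truck_at(t2,portB)"]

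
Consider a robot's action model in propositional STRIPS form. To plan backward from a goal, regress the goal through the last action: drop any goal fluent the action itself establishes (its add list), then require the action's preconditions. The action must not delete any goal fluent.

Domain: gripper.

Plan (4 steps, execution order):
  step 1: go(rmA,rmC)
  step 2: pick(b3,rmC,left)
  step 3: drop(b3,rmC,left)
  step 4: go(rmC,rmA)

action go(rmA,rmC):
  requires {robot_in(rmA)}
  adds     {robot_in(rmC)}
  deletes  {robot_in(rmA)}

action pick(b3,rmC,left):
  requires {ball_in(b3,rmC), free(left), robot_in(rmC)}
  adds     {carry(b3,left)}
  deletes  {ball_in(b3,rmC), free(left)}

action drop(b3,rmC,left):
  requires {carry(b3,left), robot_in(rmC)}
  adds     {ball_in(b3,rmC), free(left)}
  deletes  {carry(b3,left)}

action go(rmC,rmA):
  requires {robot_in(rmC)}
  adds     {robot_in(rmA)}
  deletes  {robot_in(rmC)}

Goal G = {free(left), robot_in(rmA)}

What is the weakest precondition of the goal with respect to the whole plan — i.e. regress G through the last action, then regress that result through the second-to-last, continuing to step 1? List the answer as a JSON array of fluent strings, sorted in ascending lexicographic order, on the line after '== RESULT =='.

Regress step by step:
  through step 4 (go(rmC,rmA)): drop {robot_in(rmA)}, keep {free(left)}, require {robot_in(rmC)}
    → {free(left), robot_in(rmC)}
  through step 3 (drop(b3,rmC,left)): drop {free(left)}, keep {robot_in(rmC)}, require {carry(b3,left), robot_in(rmC)}
    → {carry(b3,left), robot_in(rmC)}
  through step 2 (pick(b3,rmC,left)): drop {carry(b3,left)}, keep {robot_in(rmC)}, require {ball_in(b3,rmC), free(left), robot_in(rmC)}
    → {ball_in(b3,rmC), free(left), robot_in(rmC)}
  through step 1 (go(rmA,rmC)): drop {robot_in(rmC)}, keep {ball_in(b3,rmC), free(left)}, require {robot_in(rmA)}
    → {ball_in(b3,rmC), free(left), robot_in(rmA)}

== RESULT ==
["ball_in(b3,rmC)", "free(left)", "robot_in(rmA)"]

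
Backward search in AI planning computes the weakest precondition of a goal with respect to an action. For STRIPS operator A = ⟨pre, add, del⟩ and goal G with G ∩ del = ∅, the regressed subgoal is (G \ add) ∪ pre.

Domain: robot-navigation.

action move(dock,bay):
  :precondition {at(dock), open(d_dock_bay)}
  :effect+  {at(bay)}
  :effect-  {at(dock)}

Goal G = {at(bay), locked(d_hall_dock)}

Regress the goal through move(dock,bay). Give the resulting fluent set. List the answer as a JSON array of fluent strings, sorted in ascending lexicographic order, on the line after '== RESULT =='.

Regress:
  G ∩ del = {}  (empty — regression defined)
  G \ add = {at(bay), locked(d_hall_dock)} \ {at(bay)} = {locked(d_hall_dock)}
  ∪ pre   = {locked(d_hall_dock)} ∪ {at(dock), open(d_dock_bay)}
          = {at(dock), locked(d_hall_dock), open(d_dock_bay)}

== RESULT ==
["at(dock)", "locked(d_hall_dock)", "open(d_dock_bay)"]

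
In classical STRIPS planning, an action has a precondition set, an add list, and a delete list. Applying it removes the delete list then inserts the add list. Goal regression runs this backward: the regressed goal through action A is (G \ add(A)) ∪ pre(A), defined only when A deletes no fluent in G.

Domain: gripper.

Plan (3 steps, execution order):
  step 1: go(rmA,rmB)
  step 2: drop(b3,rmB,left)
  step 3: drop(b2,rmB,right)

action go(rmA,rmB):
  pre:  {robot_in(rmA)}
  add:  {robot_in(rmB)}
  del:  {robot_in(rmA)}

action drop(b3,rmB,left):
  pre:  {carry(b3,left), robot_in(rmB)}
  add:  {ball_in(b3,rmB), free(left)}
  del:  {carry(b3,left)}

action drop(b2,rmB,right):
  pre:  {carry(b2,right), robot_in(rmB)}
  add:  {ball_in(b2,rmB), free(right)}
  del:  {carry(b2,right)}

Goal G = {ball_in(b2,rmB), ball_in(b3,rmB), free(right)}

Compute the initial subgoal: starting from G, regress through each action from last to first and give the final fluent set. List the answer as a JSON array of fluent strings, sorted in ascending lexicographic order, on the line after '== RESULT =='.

Regress step by step:
  through step 3 (drop(b2,rmB,right)): drop {ball_in(b2,rmB), free(right)}, keep {ball_in(b3,rmB)}, require {carry(b2,right), robot_in(rmB)}
    → {ball_in(b3,rmB), carry(b2,right), robot_in(rmB)}
  through step 2 (drop(b3,rmB,left)): drop {ball_in(b3,rmB)}, keep {carry(b2,right), robot_in(rmB)}, require {carry(b3,left), robot_in(rmB)}
    → {carry(b2,right), carry(b3,left), robot_in(rmB)}
  through step 1 (go(rmA,rmB)): drop {robot_in(rmB)}, keep {carry(b2,right), carry(b3,left)}, require {robot_in(rmA)}
    → {carry(b2,right), carry(b3,left), robot_in(rmA)}

== RESULT ==
["carry(b2,right)", "carry(b3,left)", "robot_in(rmA)"]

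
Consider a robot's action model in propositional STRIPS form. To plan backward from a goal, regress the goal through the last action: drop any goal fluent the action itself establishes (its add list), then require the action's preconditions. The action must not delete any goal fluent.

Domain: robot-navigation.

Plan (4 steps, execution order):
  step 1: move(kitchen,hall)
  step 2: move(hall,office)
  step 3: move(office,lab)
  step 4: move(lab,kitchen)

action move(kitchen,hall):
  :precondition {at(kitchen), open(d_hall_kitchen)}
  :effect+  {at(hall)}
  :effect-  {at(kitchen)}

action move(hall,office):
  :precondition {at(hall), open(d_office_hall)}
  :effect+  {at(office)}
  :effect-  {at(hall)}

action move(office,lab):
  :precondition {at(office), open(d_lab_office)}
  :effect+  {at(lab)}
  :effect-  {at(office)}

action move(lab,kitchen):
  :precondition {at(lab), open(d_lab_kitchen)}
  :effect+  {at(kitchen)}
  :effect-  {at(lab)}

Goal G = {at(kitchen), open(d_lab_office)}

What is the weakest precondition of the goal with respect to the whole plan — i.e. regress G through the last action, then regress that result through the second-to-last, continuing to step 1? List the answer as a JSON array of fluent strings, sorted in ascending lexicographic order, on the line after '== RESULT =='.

Work backward from the goal:
  through step 4 (move(lab,kitchen)): drop {at(kitchen)}, keep {open(d_lab_office)}, require {at(lab), open(d_lab_kitchen)}
    → {at(lab), open(d_lab_kitchen), open(d_lab_office)}
  through step 3 (move(office,lab)): drop {at(lab)}, keep {open(d_lab_kitchen), open(d_lab_office)}, require {at(office), open(d_lab_office)}
    → {at(office), open(d_lab_kitchen), open(d_lab_office)}
  through step 2 (move(hall,office)): drop {at(office)}, keep {open(d_lab_kitchen), open(d_lab_office)}, require {at(hall), open(d_office_hall)}
    → {at(hall), open(d_lab_kitchen), open(d_lab_office), open(d_office_hall)}
  through step 1 (move(kitchen,hall)): drop {at(hall)}, keep {open(d_lab_kitchen), open(d_lab_office), open(d_office_hall)}, require {at(kitchen), open(d_hall_kitchen)}
    → {at(kitchen), open(d_hall_kitchen), open(d_lab_kitchen), open(d_lab_office), open(d_office_hall)}

== RESULT ==
["at(kitchen)", "open(d_hall_kitchen)", "open(d_lab_kitchen)", "open(d_lab_office)", "open(d_office_hall)"]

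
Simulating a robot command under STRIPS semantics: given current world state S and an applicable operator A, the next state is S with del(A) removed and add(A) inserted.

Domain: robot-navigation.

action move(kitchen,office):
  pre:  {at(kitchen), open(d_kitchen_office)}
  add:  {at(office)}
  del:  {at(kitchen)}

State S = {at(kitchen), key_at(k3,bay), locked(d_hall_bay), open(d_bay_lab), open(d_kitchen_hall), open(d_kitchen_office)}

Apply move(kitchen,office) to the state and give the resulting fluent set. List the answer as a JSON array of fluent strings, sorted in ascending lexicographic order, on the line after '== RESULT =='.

Compute (S \ del) ∪ add:
  pre ⊆ S: {at(kitchen), open(d_kitchen_office)} ⊆ S  — applicable
  S \ del = {key_at(k3,bay), locked(d_hall_bay), open(d_bay_lab), open(d_kitchen_hall), open(d_kitchen_office)}
  ∪ add   = {at(office), key_at(k3,bay), locked(d_hall_bay), open(d_bay_lab), open(d_kitchen_hall), open(d_kitchen_office)}

== RESULT ==
["at(office)", "key_at(k3,bay)", "locked(d_hall_bay)", "open(d_bay_lab)", "open(d_kitchen_hall)", "open(d_kitchen_office)"]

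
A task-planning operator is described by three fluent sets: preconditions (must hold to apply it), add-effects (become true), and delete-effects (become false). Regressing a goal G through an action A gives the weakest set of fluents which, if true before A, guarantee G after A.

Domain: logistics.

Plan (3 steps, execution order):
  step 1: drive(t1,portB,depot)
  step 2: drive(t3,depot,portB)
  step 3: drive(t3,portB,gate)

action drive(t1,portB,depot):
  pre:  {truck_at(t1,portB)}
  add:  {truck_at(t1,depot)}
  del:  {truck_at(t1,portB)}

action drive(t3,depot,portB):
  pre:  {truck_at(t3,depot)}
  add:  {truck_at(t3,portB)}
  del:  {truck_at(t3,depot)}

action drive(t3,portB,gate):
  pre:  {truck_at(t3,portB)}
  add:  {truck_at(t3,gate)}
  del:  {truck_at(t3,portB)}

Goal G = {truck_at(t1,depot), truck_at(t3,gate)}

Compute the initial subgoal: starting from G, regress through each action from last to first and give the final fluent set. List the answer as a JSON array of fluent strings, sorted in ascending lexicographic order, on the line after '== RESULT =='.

Work backward from the goal:
  through step 3 (drive(t3,portB,gate)): drop {truck_at(t3,gate)}, keep {truck_at(t1,depot)}, require {truck_at(t3,portB)}
    → {truck_at(t1,depot), truck_at(t3,portB)}
  through step 2 (drive(t3,depot,portB)): drop {truck_at(t3,portB)}, keep {truck_at(t1,depot)}, require {truck_at(t3,depot)}
    → {truck_at(t1,depot), truck_at(t3,depot)}
  through step 1 (drive(t1,portB,depot)): drop {truck_at(t1,depot)}, keep {truck_at(t3,depot)}, require {truck_at(t1,portB)}
    → {truck_at(t1,portB), truck_at(t3,depot)}

== RESULT ==
["truck_at(t1,portB)", "truck_at(t3,depot)"]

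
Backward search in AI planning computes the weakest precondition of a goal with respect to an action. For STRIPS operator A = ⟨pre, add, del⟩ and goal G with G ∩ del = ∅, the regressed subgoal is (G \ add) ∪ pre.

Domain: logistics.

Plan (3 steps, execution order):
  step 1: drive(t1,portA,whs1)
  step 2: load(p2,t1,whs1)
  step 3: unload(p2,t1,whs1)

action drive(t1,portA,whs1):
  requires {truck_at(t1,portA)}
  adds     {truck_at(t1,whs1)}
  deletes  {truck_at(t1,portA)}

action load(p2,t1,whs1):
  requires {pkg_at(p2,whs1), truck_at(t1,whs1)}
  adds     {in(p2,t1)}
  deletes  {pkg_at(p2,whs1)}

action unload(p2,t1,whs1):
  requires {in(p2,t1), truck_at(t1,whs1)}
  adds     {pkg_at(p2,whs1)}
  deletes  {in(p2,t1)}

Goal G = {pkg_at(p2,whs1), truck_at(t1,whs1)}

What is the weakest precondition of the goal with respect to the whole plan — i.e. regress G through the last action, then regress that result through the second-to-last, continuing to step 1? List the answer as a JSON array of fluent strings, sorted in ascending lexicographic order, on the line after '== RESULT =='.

Work backward from the goal:
  through step 3 (unload(p2,t1,whs1)): drop {pkg_at(p2,whs1)}, keep {truck_at(t1,whs1)}, require {in(p2,t1), truck_at(t1,whs1)}
    → {in(p2,t1), truck_at(t1,whs1)}
  through step 2 (load(p2,t1,whs1)): drop {in(p2,t1)}, keep {truck_at(t1,whs1)}, require {pkg_at(p2,whs1), truck_at(t1,whs1)}
    → {pkg_at(p2,whs1), truck_at(t1,whs1)}
  through step 1 (drive(t1,portA,whs1)): drop {truck_at(t1,whs1)}, keep {pkg_at(p2,whs1)}, require {truck_at(t1,portA)}
    → {pkg_at(p2,whs1), truck_at(t1,portA)}

== RESULT ==
["pkg_at(p2,whs1)", "truck_at(t1,portA)"]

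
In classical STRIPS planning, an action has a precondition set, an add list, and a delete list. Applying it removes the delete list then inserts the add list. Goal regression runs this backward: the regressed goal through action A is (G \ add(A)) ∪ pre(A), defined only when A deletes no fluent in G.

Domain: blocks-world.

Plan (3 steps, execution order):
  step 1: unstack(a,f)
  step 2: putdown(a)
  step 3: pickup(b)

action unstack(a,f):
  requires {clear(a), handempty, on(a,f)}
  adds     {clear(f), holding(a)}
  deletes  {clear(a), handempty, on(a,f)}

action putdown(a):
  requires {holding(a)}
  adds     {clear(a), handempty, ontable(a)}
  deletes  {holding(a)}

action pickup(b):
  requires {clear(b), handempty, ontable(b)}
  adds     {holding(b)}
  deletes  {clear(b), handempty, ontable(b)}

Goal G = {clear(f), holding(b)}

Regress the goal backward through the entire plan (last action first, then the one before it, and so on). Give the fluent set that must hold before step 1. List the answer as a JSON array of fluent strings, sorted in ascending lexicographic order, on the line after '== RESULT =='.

Work backward from the goal:
  through step 3 (pickup(b)): drop {holding(b)}, keep {clear(f)}, require {clear(b), handempty, ontable(b)}
    → {clear(b), clear(f), handempty, ontable(b)}
  through step 2 (putdown(a)): drop {handempty}, keep {clear(b), clear(f), ontable(b)}, require {holding(a)}
    → {clear(b), clear(f), holding(a), ontable(b)}
  through step 1 (unstack(a,f)): drop {clear(f), holding(a)}, keep {clear(b), ontable(b)}, require {clear(a), handempty, on(a,f)}
    → {clear(a), clear(b), handempty, on(a,f), ontable(b)}

== RESULT ==
["clear(a)", "clear(b)", "handempty", "on(a,f)", "ontable(b)"]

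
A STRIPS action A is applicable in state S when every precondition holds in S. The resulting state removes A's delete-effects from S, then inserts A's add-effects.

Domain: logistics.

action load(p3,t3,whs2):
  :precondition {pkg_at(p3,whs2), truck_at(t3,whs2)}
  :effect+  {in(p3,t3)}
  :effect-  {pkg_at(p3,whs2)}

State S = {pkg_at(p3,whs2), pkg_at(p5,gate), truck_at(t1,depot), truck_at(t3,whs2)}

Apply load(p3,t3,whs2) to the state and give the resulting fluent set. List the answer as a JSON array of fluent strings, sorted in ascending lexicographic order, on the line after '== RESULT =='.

Compute (S \ del) ∪ add:
  pre ⊆ S: {pkg_at(p3,whs2), truck_at(t3,whs2)} ⊆ S  — applicable
  S \ del = {pkg_at(p5,gate), truck_at(t1,depot), truck_at(t3,whs2)}
  ∪ add   = {in(p3,t3), pkg_at(p5,gate), truck_at(t1,depot), truck_at(t3,whs2)}

== RESULT ==
["in(p3,t3)", "pkg_at(p5,gate)", "truck_at(t1,depot)", "truck_at(t3,whs2)"]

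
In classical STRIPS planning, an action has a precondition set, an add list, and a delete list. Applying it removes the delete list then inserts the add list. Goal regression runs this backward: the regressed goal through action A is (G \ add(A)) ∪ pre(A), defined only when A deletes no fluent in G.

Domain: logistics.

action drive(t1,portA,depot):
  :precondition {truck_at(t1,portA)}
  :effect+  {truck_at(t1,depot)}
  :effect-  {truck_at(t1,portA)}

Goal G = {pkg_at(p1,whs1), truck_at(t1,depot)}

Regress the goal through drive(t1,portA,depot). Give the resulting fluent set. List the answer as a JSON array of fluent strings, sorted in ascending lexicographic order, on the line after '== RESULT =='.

Regress:
  G ∩ del = {}  (empty — regression defined)
  G \ add = {pkg_at(p1,whs1), truck_at(t1,depot)} \ {truck_at(t1,depot)} = {pkg_at(p1,whs1)}
  ∪ pre   = {pkg_at(p1,whs1)} ∪ {truck_at(t1,portA)}
          = {pkg_at(p1,whs1), truck_at(t1,portA)}

== RESULT ==
["pkg_at(p1,whs1)", "truck_at(t1,portA)"]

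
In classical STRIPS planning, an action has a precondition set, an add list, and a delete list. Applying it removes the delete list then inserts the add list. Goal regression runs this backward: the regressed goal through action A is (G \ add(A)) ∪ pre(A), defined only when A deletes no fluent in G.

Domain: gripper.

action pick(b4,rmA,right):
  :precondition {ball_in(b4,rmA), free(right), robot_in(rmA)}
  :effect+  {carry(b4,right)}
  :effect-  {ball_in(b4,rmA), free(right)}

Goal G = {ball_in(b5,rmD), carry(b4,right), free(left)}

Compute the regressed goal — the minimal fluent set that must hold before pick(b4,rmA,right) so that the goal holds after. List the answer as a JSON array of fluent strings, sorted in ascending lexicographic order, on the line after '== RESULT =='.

Compute (G \ add) ∪ pre:
  G ∩ del = {}  (empty — regression defined)
  G \ add = {ball_in(b5,rmD), carry(b4,right), free(left)} \ {carry(b4,right)} = {ball_in(b5,rmD), free(left)}
  ∪ pre   = {ball_in(b5,rmD), free(left)} ∪ {ball_in(b4,rmA), free(right), robot_in(rmA)}
          = {ball_in(b4,rmA), ball_in(b5,rmD), free(left), free(right), robot_in(rmA)}

== RESULT ==
["ball_in(b4,rmA)", "ball_in(b5,rmD)", "free(left)", "free(right)", "robot_in(rmA)"]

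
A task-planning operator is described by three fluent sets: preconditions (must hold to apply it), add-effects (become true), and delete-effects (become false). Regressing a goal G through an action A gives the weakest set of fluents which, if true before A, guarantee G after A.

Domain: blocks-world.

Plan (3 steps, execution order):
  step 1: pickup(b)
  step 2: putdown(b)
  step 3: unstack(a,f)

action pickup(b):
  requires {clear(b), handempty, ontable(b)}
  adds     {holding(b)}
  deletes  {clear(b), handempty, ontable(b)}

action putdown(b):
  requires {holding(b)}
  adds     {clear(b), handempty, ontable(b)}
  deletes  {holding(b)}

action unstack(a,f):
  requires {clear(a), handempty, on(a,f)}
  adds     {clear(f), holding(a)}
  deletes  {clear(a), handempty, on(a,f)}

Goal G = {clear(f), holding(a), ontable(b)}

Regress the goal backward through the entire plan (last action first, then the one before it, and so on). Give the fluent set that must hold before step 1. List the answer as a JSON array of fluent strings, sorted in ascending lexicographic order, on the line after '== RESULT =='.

Regress step by step:
  through step 3 (unstack(a,f)): drop {clear(f), holding(a)}, keep {ontable(b)}, require {clear(a), handempty, on(a,f)}
    → {clear(a), handempty, on(a,f), ontable(b)}
  through step 2 (putdown(b)): drop {handempty, ontable(b)}, keep {clear(a), on(a,f)}, require {holding(b)}
    → {clear(a), holding(b), on(a,f)}
  through step 1 (pickup(b)): drop {holding(b)}, keep {clear(a), on(a,f)}, require {clear(b), handempty, ontable(b)}
    → {clear(a), clear(b), handempty, on(a,f), ontable(b)}

== RESULT ==
["clear(a)", "clear(b)", "handempty", "on(a,f)", "ontable(b)"]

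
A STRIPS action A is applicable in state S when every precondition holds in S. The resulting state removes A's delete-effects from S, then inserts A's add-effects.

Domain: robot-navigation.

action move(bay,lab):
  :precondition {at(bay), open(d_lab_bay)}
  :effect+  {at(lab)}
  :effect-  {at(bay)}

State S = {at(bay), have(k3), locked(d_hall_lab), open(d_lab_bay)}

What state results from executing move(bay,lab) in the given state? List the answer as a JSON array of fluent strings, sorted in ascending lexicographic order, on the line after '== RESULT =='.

Compute (S \ del) ∪ add:
  pre ⊆ S: {at(bay), open(d_lab_bay)} ⊆ S  — applicable
  S \ del = {have(k3), locked(d_hall_lab), open(d_lab_bay)}
  ∪ add   = {at(lab), have(k3), locked(d_hall_lab), open(d_lab_bay)}

== RESULT ==
["at(lab)", "have(k3)", "locked(d_hall_lab)", "open(d_lab_bay)"]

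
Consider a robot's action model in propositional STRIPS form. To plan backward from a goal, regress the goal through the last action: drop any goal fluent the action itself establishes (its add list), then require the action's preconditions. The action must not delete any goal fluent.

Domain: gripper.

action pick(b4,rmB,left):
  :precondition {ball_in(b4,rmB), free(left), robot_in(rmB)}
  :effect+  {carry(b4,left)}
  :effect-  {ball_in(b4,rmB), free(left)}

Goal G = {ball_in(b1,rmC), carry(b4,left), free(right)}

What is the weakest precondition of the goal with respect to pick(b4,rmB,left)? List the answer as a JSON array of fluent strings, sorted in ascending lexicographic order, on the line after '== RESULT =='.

Compute (G \ add) ∪ pre:
  G ∩ del = {}  (empty — regression defined)
  G \ add = {ball_in(b1,rmC), carry(b4,left), free(right)} \ {carry(b4,left)} = {ball_in(b1,rmC), free(right)}
  ∪ pre   = {ball_in(b1,rmC), free(right)} ∪ {ball_in(b4,rmB), free(left), robot_in(rmB)}
          = {ball_in(b1,rmC), ball_in(b4,rmB), free(left), free(right), robot_in(rmB)}

== RESULT ==
["ball_in(b1,rmC)", "ball_in(b4,rmB)", "free(left)", "free(right)", "robot_in(rmB)"]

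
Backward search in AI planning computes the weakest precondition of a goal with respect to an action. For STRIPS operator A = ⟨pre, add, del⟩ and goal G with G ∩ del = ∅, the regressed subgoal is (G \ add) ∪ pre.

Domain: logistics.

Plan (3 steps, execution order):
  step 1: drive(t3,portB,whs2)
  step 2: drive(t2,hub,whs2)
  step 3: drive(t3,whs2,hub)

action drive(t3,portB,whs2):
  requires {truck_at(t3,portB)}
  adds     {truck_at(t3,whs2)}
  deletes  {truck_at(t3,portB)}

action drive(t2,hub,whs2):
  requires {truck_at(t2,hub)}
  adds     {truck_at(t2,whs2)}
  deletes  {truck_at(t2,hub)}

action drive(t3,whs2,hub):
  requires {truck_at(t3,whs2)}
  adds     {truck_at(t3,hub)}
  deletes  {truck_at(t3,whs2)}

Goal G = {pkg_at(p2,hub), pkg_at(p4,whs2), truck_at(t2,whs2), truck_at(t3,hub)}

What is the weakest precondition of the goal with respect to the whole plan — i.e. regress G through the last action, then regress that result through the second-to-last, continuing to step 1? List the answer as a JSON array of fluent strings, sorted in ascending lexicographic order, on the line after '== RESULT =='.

Work backward from the goal:
  through step 3 (drive(t3,whs2,hub)): drop {truck_at(t3,hub)}, keep {pkg_at(p2,hub), pkg_at(p4,whs2), truck_at(t2,whs2)}, require {truck_at(t3,whs2)}
    → {pkg_at(p2,hub), pkg_at(p4,whs2), truck_at(t2,whs2), truck_at(t3,whs2)}
  through step 2 (drive(t2,hub,whs2)): drop {truck_at(t2,whs2)}, keep {pkg_at(p2,hub), pkg_at(p4,whs2), truck_at(t3,whs2)}, require {truck_at(t2,hub)}
    → {pkg_at(p2,hub), pkg_at(p4,whs2), truck_at(t2,hub), truck_at(t3,whs2)}
  through step 1 (drive(t3,portB,whs2)): drop {truck_at(t3,whs2)}, keep {pkg_at(p2,hub), pkg_at(p4,whs2), truck_at(t2,hub)}, require {truck_at(t3,portB)}
    → {pkg_at(p2,hub), pkg_at(p4,whs2), truck_at(t2,hub), truck_at(t3,portB)}

== RESULT ==
["pkg_at(p2,hub)", "pkg_at(p4,whs2)", "truck_at(t2,hub)", "truck_at(t3,portB)"]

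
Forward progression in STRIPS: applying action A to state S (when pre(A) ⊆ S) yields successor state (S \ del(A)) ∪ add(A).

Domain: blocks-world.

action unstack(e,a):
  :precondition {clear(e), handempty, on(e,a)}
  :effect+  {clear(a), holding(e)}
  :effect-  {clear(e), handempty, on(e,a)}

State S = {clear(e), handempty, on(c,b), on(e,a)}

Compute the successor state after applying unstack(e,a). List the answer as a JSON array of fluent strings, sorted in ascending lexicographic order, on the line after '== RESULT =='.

Progress:
  pre ⊆ S: {clear(e), handempty, on(e,a)} ⊆ S  — applicable
  S \ del = {on(c,b)}
  ∪ add   = {clear(a), holding(e), on(c,b)}

== RESULT ==
["clear(a)", "holding(e)", "on(c,b)"]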